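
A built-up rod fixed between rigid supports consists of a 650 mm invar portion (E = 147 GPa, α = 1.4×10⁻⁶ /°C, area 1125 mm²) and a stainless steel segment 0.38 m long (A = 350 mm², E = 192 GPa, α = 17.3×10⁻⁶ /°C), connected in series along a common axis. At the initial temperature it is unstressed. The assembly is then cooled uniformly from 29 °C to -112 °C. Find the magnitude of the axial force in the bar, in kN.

If the supports were absent, the total length change would be Σ αᵢΔT Lᵢ = 1.4×10⁻⁶×141×650 + 17.3×10⁻⁶×141×380 = 1.055 mm.
The rigid supports impose zero overall length change; the single axial force P common to all segments must satisfy P Σ Lᵢ/(AᵢEᵢ) = δ_free.
The series flexibility is Σ Lᵢ/(AᵢEᵢ) = 650/(1125×147×10³) + 380/(350×192×10³) = 9.585×10⁻⁶ mm/N.
Hence P = δ_free / Σ(L/AE) = 1.055/9.585×10⁻⁶ = 110.1 kN (tensile).

P ≈ 110 kN (tensile)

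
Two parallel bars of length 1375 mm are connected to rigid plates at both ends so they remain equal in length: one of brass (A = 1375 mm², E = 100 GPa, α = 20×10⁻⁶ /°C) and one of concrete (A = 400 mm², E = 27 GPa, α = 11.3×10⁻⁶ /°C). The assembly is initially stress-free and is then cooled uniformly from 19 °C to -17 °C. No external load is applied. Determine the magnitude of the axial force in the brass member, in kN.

P ≈ 3.14 kN (tensile in the brass)

The brass has the larger α, so on cooling it would change length more than the concrete if both were free. The rigid plates force a common final length, so the brass is put into tension and the concrete into compression, with equal and opposite forces P (no external load).
Setting the final lengths equal and cancelling L: (α₁ − α₂)ΔT = P/(A₁E₁) + P/(A₂E₂).
|α₁ − α₂|·ΔT = 8.7×10⁻⁶ × 36 = 0.0003132.
1/(A₁E₁) + 1/(A₂E₂) = 1/(1375×100×10³) + 1/(400×27×10³) = 9.987×10⁻⁸ N⁻¹.
So P = 0.0003132 / 9.987×10⁻⁸ = 3.136 kN.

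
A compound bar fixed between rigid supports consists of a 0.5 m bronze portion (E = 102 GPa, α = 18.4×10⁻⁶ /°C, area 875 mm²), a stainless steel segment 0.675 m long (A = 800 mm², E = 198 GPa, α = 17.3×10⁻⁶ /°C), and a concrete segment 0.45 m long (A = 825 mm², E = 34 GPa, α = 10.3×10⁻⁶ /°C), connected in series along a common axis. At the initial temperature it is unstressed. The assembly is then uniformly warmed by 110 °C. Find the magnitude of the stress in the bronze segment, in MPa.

Free thermal expansion of the whole bar: Σ αᵢΔT Lᵢ = 18.4×10⁻⁶×110×500 + 17.3×10⁻⁶×110×675 + 10.3×10⁻⁶×110×450 = 2.806 mm.
The rigid supports impose zero overall length change; the single axial force P common to all segments must satisfy P Σ Lᵢ/(AᵢEᵢ) = δ_free.
The series flexibility is Σ Lᵢ/(AᵢEᵢ) = 500/(875×102×10³) + 675/(800×198×10³) + 450/(825×34×10³) = 2.591×10⁻⁵ mm/N.
So P = 2.806 / 2.591×10⁻⁵ = 108.3 kN, compressive.
σ_{bronze} = P / A = 108300 / 875 = 123.8 MPa.

σ ≈ 124 MPa (compressive)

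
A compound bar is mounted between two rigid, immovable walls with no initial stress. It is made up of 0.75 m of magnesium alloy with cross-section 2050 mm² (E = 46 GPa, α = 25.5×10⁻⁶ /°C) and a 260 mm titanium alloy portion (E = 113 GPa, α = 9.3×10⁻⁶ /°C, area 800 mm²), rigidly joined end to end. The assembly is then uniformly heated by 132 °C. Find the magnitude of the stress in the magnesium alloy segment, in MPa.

If the supports were absent, the total length change would be Σ αᵢΔT Lᵢ = 25.5×10⁻⁶×132×750 + 9.3×10⁻⁶×132×260 = 2.844 mm.
Since the ends are fixed, an axial force P builds up, equal in every segment, with P · Σ Lᵢ/(AᵢEᵢ) = δ_free.
The series flexibility is Σ Lᵢ/(AᵢEᵢ) = 750/(2050×46×10³) + 260/(800×113×10³) = 1.083×10⁻⁵ mm/N.
Hence P = δ_free / Σ(L/AE) = 2.844/1.083×10⁻⁵ = 262.6 kN (compressive).
σ_{magnesium alloy} = P / A = 262600 / 2050 = 128.1 MPa.

σ ≈ 128 MPa (compressive)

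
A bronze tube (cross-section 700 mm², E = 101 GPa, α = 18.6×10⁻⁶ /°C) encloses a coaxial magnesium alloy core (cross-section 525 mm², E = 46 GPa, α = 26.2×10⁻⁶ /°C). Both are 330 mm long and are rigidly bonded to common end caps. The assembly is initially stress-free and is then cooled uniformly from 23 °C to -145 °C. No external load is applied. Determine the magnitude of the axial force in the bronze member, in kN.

P ≈ 23 kN (compressive in the bronze)

Both members must finish at the same length. With the larger α, the magnesium alloy tends to over-contract; the plates restrain it, putting the magnesium alloy in tension and the bronze in compression. With no external load the two internal forces are equal and opposite, magnitude P.
Compatibility of the two members (thermal + elastic change equal): (α₁ − α₂)ΔT = P·[1/(A₁E₁) + 1/(A₂E₂)].
|α₁ − α₂|·ΔT = 7.6×10⁻⁶ × 168 = 0.001277.
1/(A₁E₁) + 1/(A₂E₂) = 1/(700×101×10³) + 1/(525×46×10³) = 5.555×10⁻⁸ N⁻¹.
So P = 0.001277 / 5.555×10⁻⁸ = 22.98 kN.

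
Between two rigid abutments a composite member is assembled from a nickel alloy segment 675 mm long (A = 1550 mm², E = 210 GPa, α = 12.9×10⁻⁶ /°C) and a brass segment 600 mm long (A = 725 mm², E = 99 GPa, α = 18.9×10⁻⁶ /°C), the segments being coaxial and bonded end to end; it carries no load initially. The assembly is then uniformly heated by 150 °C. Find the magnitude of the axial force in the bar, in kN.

Free thermal expansion of the whole bar: Σ αᵢΔT Lᵢ = 12.9×10⁻⁶×150×675 + 18.9×10⁻⁶×150×600 = 3.007 mm.
The rigid supports impose zero overall length change; the single axial force P common to all segments must satisfy P Σ Lᵢ/(AᵢEᵢ) = δ_free.
The series flexibility is Σ Lᵢ/(AᵢEᵢ) = 675/(1550×210×10³) + 600/(725×99×10³) = 1.043×10⁻⁵ mm/N.
P = 3.007 / 1.043×10⁻⁵ = 288200 N = 288.2 kN, compressive.

P ≈ 288 kN (compressive)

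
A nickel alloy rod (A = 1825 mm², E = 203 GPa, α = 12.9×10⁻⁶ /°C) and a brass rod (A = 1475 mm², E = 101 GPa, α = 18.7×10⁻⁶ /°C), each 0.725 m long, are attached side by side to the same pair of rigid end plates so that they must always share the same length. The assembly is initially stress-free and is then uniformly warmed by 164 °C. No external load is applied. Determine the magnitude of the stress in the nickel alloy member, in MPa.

σ ≈ 55.4 MPa (tensile)

Equilibrium of a rigid end plate with no external load gives equal and opposite internal forces ±P in the two members. Since α_{brass} > α_{nickel alloy}, heating drives the brass into compression and the nickel alloy into tension.
Compatibility of the two members (thermal + elastic change equal): (α₁ − α₂)ΔT = P·[1/(A₁E₁) + 1/(A₂E₂)].
|α₁ − α₂|·ΔT = 5.8×10⁻⁶ × 164 = 0.0009512.
1/(A₁E₁) + 1/(A₂E₂) = 1/(1825×203×10³) + 1/(1475×101×10³) = 9.412×10⁻⁹ N⁻¹.
P = 0.0009512 / 9.412×10⁻⁹ = 101100 N = 101.1 kN.
σ_{nickel alloy} = P/A₁ = 101100/1825 = 55.38 MPa, tensile.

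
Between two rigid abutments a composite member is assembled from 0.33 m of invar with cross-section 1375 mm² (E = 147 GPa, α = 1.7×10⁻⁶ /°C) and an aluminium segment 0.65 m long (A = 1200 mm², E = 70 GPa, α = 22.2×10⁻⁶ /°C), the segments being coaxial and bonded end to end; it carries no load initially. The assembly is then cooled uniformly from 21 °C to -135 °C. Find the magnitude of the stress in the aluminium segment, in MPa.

σ ≈ 208 MPa (tensile)

With the walls removed the bar would change length by δ_free = Σ αᵢΔT Lᵢ = 1.7×10⁻⁶×156×330 + 22.2×10⁻⁶×156×650 = 2.339 mm.
Since the ends are fixed, an axial force P builds up, equal in every segment, with P · Σ Lᵢ/(AᵢEᵢ) = δ_free.
The series flexibility is Σ Lᵢ/(AᵢEᵢ) = 330/(1375×147×10³) + 650/(1200×70×10³) = 9.371×10⁻⁶ mm/N.
P = 2.339 / 9.371×10⁻⁶ = 249600 N = 249.6 kN, tensile.
σ_{aluminium} = P / A = 249600 / 1200 = 208 MPa.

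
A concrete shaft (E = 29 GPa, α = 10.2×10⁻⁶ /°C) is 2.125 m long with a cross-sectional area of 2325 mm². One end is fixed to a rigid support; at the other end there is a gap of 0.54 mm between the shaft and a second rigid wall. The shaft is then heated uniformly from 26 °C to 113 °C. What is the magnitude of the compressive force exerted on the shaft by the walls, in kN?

P ≈ 42.7 kN

Free thermal elongation = αΔT L = 10.2×10⁻⁶ × 87 × 2125 = 1.886 mm.
This exceeds the 0.54 mm gap, so the wall pushes back. The portion of expansion that must be recovered elastically is δ_free − gap = 1.886 − 0.54 = 1.346 mm.
So σ = E(δ_free − g)/L = 29×10³ × 1.346/2125 = 18.37 MPa.
Force on the wall = σA = 18.37 × 2325 mm² = 42.7 kN.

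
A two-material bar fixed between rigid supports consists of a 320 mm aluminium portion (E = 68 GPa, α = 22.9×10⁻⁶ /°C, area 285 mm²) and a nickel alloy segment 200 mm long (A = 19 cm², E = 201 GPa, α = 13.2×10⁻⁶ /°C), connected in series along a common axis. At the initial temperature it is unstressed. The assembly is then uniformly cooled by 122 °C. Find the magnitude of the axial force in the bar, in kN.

P ≈ 71.4 kN (tensile)

If the supports were absent, the total length change would be Σ αᵢΔT Lᵢ = 22.9×10⁻⁶×122×320 + 13.2×10⁻⁶×122×200 = 1.216 mm.
The rigid supports impose zero overall length change; the single axial force P common to all segments must satisfy P Σ Lᵢ/(AᵢEᵢ) = δ_free.
The series flexibility is Σ Lᵢ/(AᵢEᵢ) = 320/(285×68×10³) + 200/(1900×201×10³) = 1.704×10⁻⁵ mm/N.
Hence P = δ_free / Σ(L/AE) = 1.216/1.704×10⁻⁵ = 71.39 kN (tensile).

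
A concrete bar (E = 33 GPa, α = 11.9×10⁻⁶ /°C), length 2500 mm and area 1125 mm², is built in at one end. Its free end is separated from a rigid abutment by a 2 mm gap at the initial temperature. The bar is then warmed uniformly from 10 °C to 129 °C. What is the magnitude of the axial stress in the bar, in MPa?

σ ≈ 20.3 MPa (compressive)

If the wall were absent the bar would grow by αΔT L = 11.9×10⁻⁶ × 119 × 2500 = 3.54 mm.
After closing the 2 mm clearance, 3.54 − 2 = 1.54 mm of expansion remains to be suppressed by the wall.
That suppressed elongation corresponds to σ = E·Δ/L = 33×10³ × 1.54/2500 = 20.33 MPa.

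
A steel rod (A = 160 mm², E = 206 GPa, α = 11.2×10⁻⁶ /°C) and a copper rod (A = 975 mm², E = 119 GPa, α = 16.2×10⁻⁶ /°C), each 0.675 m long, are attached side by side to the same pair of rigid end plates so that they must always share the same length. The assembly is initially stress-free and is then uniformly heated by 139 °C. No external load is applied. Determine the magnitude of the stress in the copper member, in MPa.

σ ≈ 18.3 MPa (compressive)

The copper has the larger α, so on heating it would change length more than the steel if both were free. The rigid plates force a common final length, so the copper is put into compression and the steel into tension, with equal and opposite forces P (no external load).
Setting the final lengths equal and cancelling L: (α₁ − α₂)ΔT = P/(A₁E₁) + P/(A₂E₂).
|α₁ − α₂|·ΔT = 5×10⁻⁶ × 139 = 0.000695.
1/(A₁E₁) + 1/(A₂E₂) = 1/(160×206×10³) + 1/(975×119×10³) = 3.896×10⁻⁸ N⁻¹.
So P = 0.000695 / 3.896×10⁻⁸ = 17.84 kN.
σ_{copper} = P/A₂ = 17840/975 = 18.3 MPa, compressive.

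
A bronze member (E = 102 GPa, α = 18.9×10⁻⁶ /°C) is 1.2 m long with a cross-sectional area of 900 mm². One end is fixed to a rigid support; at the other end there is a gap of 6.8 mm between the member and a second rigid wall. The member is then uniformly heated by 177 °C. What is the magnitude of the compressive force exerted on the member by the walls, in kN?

Free thermal elongation = αΔT L = 18.9×10⁻⁶ × 177 × 1200 = 4.014 mm.
Since δ_free = 4.01 mm is less than the 6.8 mm gap, the member never touches the wall. No axial force develops.

P ≈ 0 kN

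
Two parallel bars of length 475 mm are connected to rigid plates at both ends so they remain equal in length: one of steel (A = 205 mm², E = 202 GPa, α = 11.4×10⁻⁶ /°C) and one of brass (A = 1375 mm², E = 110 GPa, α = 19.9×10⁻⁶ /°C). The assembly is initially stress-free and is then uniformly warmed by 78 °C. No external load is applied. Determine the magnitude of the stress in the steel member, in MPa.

σ ≈ 105 MPa (tensile)

Both members must finish at the same length. With the larger α, the brass tends to over-expand; the plates restrain it, putting the brass in compression and the steel in tension. With no external load the two internal forces are equal and opposite, magnitude P.
Equating the net (thermal + elastic) strains gives |α₁ − α₂|·ΔT = P·[1/(A₁E₁) + 1/(A₂E₂)].
|α₁ − α₂|·ΔT = 8.5×10⁻⁶ × 78 = 0.000663.
1/(A₁E₁) + 1/(A₂E₂) = 1/(205×202×10³) + 1/(1375×110×10³) = 3.076×10⁻⁸ N⁻¹.
So P = 0.000663 / 3.076×10⁻⁸ = 21.55 kN.
σ_{steel} = P/A₁ = 21550/205 = 105.1 MPa, tensile.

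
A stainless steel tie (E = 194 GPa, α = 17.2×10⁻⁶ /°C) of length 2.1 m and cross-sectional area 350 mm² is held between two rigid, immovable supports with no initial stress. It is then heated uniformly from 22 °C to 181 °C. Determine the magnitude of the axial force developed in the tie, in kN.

P ≈ 186 kN (compressive)

The ends cannot move, so σ = EαΔT = 194×10³ × 17.2×10⁻⁶ × 159 = 530.6 MPa.
Then P = σA = 530.6 × 350 mm² = 185.7 kN, compressive.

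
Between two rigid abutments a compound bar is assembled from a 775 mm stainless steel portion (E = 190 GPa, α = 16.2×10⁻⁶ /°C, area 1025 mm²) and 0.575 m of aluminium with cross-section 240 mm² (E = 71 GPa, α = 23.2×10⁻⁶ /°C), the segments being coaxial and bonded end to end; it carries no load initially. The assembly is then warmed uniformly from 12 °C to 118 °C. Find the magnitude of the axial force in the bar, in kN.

If the supports were absent, the total length change would be Σ αᵢΔT Lᵢ = 16.2×10⁻⁶×106×775 + 23.2×10⁻⁶×106×575 = 2.745 mm.
Since the ends are fixed, an axial force P builds up, equal in every segment, with P · Σ Lᵢ/(AᵢEᵢ) = δ_free.
Σ Lᵢ/(AᵢEᵢ) = 775/(1025×190×10³) + 575/(240×71×10³) = 3.772×10⁻⁵ mm/N.
So P = 2.745 / 3.772×10⁻⁵ = 72.76 kN, compressive.

P ≈ 72.8 kN (compressive)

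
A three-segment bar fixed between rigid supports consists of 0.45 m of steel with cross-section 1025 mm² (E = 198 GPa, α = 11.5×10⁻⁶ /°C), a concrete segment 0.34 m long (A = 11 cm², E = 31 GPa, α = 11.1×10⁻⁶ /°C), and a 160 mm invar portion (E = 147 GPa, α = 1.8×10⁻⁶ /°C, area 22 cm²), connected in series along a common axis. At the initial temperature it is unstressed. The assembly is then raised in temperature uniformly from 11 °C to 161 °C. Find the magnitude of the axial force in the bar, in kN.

P ≈ 109 kN (compressive)

With the walls removed the bar would change length by δ_free = Σ αᵢΔT Lᵢ = 11.5×10⁻⁶×150×450 + 11.1×10⁻⁶×150×340 + 1.8×10⁻⁶×150×160 = 1.386 mm.
The walls prevent any net length change, so an axial force P (same in every segment) develops. Compatibility: P · Σ Lᵢ/(AᵢEᵢ) = δ_free.
The series flexibility is Σ Lᵢ/(AᵢEᵢ) = 450/(1025×198×10³) + 340/(1100×31×10³) + 160/(2200×147×10³) = 1.268×10⁻⁵ mm/N.
So P = 1.386 / 1.268×10⁻⁵ = 109.2 kN, compressive.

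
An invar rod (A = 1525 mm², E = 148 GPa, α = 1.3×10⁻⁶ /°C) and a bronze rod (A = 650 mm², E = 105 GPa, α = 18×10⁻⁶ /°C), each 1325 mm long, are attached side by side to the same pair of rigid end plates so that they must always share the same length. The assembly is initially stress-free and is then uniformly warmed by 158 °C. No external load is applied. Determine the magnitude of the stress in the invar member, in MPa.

σ ≈ 90.7 MPa (tensile)

Equilibrium of a rigid end plate with no external load gives equal and opposite internal forces ±P in the two members. Since α_{bronze} > α_{invar}, heating drives the bronze into compression and the invar into tension.
Equating the net (thermal + elastic) strains gives |α₁ − α₂|·ΔT = P·[1/(A₁E₁) + 1/(A₂E₂)].
|α₁ − α₂|·ΔT = 16.7×10⁻⁶ × 158 = 0.002639.
1/(A₁E₁) + 1/(A₂E₂) = 1/(1525×148×10³) + 1/(650×105×10³) = 1.908×10⁻⁸ N⁻¹.
P = 0.002639 / 1.908×10⁻⁸ = 138300 N = 138.3 kN.
σ_{invar} = P/A₁ = 138300/1525 = 90.67 MPa, tensile.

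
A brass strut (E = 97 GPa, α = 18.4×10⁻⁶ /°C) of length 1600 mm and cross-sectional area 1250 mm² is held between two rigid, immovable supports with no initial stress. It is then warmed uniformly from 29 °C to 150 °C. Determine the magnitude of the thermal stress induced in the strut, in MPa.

σ ≈ 216 MPa (compressive)

With length fixed, the mechanical strain must cancel the thermal strain αΔT = 18.4×10⁻⁶ × 121 = 2226.4×10⁻⁶.
Hence σ = E·αΔT = 97×10³ × 2226.4×10⁻⁶ = 216 MPa, compressive.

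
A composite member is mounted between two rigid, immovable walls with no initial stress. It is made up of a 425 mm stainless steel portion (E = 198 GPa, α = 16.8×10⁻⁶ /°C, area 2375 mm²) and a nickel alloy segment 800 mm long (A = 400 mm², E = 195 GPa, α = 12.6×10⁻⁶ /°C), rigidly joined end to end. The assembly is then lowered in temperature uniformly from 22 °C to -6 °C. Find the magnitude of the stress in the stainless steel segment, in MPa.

σ ≈ 18.2 MPa (tensile)

With the walls removed the bar would change length by δ_free = Σ αᵢΔT Lᵢ = 16.8×10⁻⁶×28×425 + 12.6×10⁻⁶×28×800 = 0.4822 mm.
The walls prevent any net length change, so an axial force P (same in every segment) develops. Compatibility: P · Σ Lᵢ/(AᵢEᵢ) = δ_free.
Σ Lᵢ/(AᵢEᵢ) = 425/(2375×198×10³) + 800/(400×195×10³) = 1.116×10⁻⁵ mm/N.
P = 0.4822 / 1.116×10⁻⁵ = 43200 N = 43.2 kN, tensile.
σ_{stainless steel} = P / A = 43200 / 2375 = 18.19 MPa.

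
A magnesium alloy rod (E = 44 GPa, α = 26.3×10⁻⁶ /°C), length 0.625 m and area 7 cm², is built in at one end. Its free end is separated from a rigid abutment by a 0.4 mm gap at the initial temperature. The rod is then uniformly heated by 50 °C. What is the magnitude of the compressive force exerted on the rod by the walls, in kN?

Unrestrained expansion: δ_free = αΔT L = 26.3×10⁻⁶ × 50 × 625 = 0.8219 mm.
The gap closes (δ_free > 0.4 mm) and the wall then resists a further 0.8219 − 0.4 = 0.4219 mm of expansion.
So σ = E(δ_free − g)/L = 44×10³ × 0.4219/625 = 29.7 MPa.
Force on the wall = σA = 29.7 × 700 mm² = 20.79 kN.

P ≈ 20.8 kN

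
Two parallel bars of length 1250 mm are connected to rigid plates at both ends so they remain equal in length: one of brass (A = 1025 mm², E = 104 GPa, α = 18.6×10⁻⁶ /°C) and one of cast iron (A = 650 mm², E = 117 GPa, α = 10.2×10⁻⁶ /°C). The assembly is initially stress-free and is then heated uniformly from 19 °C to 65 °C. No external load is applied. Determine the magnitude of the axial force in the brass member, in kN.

Both members must finish at the same length. With the larger α, the brass tends to over-expand; the plates restrain it, putting the brass in compression and the cast iron in tension. With no external load the two internal forces are equal and opposite, magnitude P.
Equating the net (thermal + elastic) strains gives |α₁ − α₂|·ΔT = P·[1/(A₁E₁) + 1/(A₂E₂)].
|α₁ − α₂|·ΔT = 8.4×10⁻⁶ × 46 = 0.0003864.
1/(A₁E₁) + 1/(A₂E₂) = 1/(1025×104×10³) + 1/(650×117×10³) = 2.253×10⁻⁸ N⁻¹.
P = 0.0003864 / 2.253×10⁻⁸ = 17150 N = 17.15 kN.

P ≈ 17.2 kN (compressive in the brass)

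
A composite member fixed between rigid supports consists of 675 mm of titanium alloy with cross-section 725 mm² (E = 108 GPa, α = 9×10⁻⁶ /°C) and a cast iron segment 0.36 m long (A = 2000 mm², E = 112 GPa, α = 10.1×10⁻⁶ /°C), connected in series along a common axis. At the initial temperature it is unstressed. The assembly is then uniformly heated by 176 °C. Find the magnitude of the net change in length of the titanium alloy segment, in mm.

|ΔL| ≈ 0.371 mm

Free thermal expansion of the whole bar: Σ αᵢΔT Lᵢ = 9×10⁻⁶×176×675 + 10.1×10⁻⁶×176×360 = 1.709 mm.
The rigid supports impose zero overall length change; the single axial force P common to all segments must satisfy P Σ Lᵢ/(AᵢEᵢ) = δ_free.
The series flexibility is Σ Lᵢ/(AᵢEᵢ) = 675/(725×108×10³) + 360/(2000×112×10³) = 1.023×10⁻⁵ mm/N.
So P = 1.709 / 1.023×10⁻⁵ = 167.1 kN, compressive.
For the titanium alloy segment, free thermal change = 9×10⁻⁶×176×675 = 1.069 mm and elastic change from P = 167100×675/(725×108×10³) = 1.441 mm; these oppose, so the net change is 0.371 mm (segment shortens).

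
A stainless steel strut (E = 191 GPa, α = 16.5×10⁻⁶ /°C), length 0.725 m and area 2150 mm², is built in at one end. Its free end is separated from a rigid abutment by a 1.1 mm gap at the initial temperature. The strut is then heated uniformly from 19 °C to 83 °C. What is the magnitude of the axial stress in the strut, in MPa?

σ ≈ 0 MPa

Free thermal elongation = αΔT L = 16.5×10⁻⁶ × 64 × 725 = 0.7656 mm.
Since δ_free = 0.766 mm is less than the 1.1 mm gap, the strut never touches the wall. No axial force develops.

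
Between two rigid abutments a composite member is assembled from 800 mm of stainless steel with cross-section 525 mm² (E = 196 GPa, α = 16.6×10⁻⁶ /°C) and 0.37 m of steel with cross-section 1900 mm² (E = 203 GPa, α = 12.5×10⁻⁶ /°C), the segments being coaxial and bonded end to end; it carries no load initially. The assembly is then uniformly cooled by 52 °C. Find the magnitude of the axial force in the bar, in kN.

P ≈ 107 kN (tensile)

If the supports were absent, the total length change would be Σ αᵢΔT Lᵢ = 16.6×10⁻⁶×52×800 + 12.5×10⁻⁶×52×370 = 0.9311 mm.
The walls prevent any net length change, so an axial force P (same in every segment) develops. Compatibility: P · Σ Lᵢ/(AᵢEᵢ) = δ_free.
The series flexibility is Σ Lᵢ/(AᵢEᵢ) = 800/(525×196×10³) + 370/(1900×203×10³) = 8.734×10⁻⁶ mm/N.
So P = 0.9311 / 8.734×10⁻⁶ = 106.6 kN, tensile.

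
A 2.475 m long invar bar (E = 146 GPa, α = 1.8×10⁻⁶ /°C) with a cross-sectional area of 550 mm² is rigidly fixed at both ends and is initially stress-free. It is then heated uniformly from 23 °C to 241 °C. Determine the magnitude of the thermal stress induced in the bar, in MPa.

With length fixed, the mechanical strain must cancel the thermal strain αΔT = 1.8×10⁻⁶ × 218 = 392.4×10⁻⁶.
Hence σ = E·αΔT = 146×10³ × 392.4×10⁻⁶ = 57.29 MPa, compressive.

σ ≈ 57.3 MPa (compressive)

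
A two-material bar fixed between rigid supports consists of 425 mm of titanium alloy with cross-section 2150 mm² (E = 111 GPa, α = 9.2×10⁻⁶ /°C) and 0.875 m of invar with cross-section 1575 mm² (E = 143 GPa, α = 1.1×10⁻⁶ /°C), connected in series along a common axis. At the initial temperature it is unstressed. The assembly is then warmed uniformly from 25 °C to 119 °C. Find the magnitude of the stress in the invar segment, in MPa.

With the walls removed the bar would change length by δ_free = Σ αᵢΔT Lᵢ = 9.2×10⁻⁶×94×425 + 1.1×10⁻⁶×94×875 = 0.458 mm.
Since the ends are fixed, an axial force P builds up, equal in every segment, with P · Σ Lᵢ/(AᵢEᵢ) = δ_free.
The series flexibility is Σ Lᵢ/(AᵢEᵢ) = 425/(2150×111×10³) + 875/(1575×143×10³) = 5.666×10⁻⁶ mm/N.
So P = 0.458 / 5.666×10⁻⁶ = 80.84 kN, compressive.
σ_{invar} = P / A = 80840 / 1575 = 51.33 MPa.

σ ≈ 51.3 MPa (compressive)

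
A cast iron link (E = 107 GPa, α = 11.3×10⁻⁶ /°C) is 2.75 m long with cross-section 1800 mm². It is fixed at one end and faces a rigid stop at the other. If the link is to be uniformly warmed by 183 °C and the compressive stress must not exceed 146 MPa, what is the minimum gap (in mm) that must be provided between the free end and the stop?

g ≈ 1.93 mm

With no wall the link would lengthen by αΔT L = 11.3×10⁻⁶ × 183 × 2750 = 5.687 mm.
A stress of 146 MPa corresponds to the wall pushing the link back by σL/E = 146×2750/(107×10³) = 3.752 mm.
The gap must absorb the remainder: g_min = 5.687 − 3.752 = 1.934 mm.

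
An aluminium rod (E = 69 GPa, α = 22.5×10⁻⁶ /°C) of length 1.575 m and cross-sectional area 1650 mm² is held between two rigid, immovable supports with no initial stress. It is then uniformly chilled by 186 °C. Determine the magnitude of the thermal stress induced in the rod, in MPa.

The supports are rigid, so the total axial strain is zero. The restrained thermal strain is ε = αΔT = 22.5×10⁻⁶ × 186 = 4185×10⁻⁶.
Hence σ = E·αΔT = 69×10³ × 4185×10⁻⁶ = 288.8 MPa, tensile.

σ ≈ 289 MPa (tensile)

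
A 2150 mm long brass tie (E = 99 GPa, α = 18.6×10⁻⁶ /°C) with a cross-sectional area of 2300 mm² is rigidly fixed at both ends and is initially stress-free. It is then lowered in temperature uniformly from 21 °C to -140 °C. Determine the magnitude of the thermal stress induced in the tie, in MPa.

The supports are rigid, so the total axial strain is zero. The restrained thermal strain is ε = αΔT = 18.6×10⁻⁶ × 161 = 2994.6×10⁻⁶.
Hence σ = E·αΔT = 99×10³ × 2994.6×10⁻⁶ = 296.5 MPa, tensile.

σ ≈ 296 MPa (tensile)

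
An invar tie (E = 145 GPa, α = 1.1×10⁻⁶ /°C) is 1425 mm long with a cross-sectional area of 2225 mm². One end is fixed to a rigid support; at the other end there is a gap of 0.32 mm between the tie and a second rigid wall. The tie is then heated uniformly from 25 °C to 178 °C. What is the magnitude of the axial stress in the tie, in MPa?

σ ≈ 0 MPa

Free thermal elongation = αΔT L = 1.1×10⁻⁶ × 153 × 1425 = 0.2398 mm.
This is smaller than the 0.32 mm clearance, so the tie expands freely without reaching the stop — the stress is zero.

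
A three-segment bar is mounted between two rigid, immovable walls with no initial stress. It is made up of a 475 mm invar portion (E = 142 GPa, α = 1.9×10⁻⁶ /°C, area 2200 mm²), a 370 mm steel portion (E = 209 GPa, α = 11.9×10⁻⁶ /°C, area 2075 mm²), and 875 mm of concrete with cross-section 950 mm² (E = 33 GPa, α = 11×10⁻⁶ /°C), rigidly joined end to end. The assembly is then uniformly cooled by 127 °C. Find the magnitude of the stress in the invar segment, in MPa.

With the walls removed the bar would change length by δ_free = Σ αᵢΔT Lᵢ = 1.9×10⁻⁶×127×475 + 11.9×10⁻⁶×127×370 + 11×10⁻⁶×127×875 = 1.896 mm.
Since the ends are fixed, an axial force P builds up, equal in every segment, with P · Σ Lᵢ/(AᵢEᵢ) = δ_free.
The series flexibility is Σ Lᵢ/(AᵢEᵢ) = 475/(2200×142×10³) + 370/(2075×209×10³) + 875/(950×33×10³) = 3.028×10⁻⁵ mm/N.
So P = 1.896 / 3.028×10⁻⁵ = 62.61 kN, tensile.
σ_{invar} = P / A = 62610 / 2200 = 28.46 MPa.

σ ≈ 28.5 MPa (tensile)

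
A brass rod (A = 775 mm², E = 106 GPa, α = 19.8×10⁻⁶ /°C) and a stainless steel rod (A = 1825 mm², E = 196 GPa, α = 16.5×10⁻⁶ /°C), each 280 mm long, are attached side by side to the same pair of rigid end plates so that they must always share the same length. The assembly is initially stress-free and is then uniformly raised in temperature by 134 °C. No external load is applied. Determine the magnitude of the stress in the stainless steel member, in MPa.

Both members must finish at the same length. With the larger α, the brass tends to over-expand; the plates restrain it, putting the brass in compression and the stainless steel in tension. With no external load the two internal forces are equal and opposite, magnitude P.
Compatibility of the two members (thermal + elastic change equal): (α₁ − α₂)ΔT = P·[1/(A₁E₁) + 1/(A₂E₂)].
|α₁ − α₂|·ΔT = 3.3×10⁻⁶ × 134 = 0.0004422.
1/(A₁E₁) + 1/(A₂E₂) = 1/(775×106×10³) + 1/(1825×196×10³) = 1.497×10⁻⁸ N⁻¹.
So P = 0.0004422 / 1.497×10⁻⁸ = 29.54 kN.
σ_{stainless steel} = P/A₂ = 29540/1825 = 16.19 MPa, tensile.

σ ≈ 16.2 MPa (tensile)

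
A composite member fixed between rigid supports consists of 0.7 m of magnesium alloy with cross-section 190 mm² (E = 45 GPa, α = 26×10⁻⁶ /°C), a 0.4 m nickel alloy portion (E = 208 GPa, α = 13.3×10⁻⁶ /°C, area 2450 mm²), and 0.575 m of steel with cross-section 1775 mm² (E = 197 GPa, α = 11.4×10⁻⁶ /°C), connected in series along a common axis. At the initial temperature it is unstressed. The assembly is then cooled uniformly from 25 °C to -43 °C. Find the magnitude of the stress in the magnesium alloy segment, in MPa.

Free thermal contraction of the whole bar: Σ αᵢΔT Lᵢ = 26×10⁻⁶×68×700 + 13.3×10⁻⁶×68×400 + 11.4×10⁻⁶×68×575 = 2.045 mm.
The walls prevent any net length change, so an axial force P (same in every segment) develops. Compatibility: P · Σ Lᵢ/(AᵢEᵢ) = δ_free.
The series flexibility is Σ Lᵢ/(AᵢEᵢ) = 700/(190×45×10³) + 400/(2450×208×10³) + 575/(1775×197×10³) = 8.43×10⁻⁵ mm/N.
P = 2.045 / 8.43×10⁻⁵ = 24260 N = 24.26 kN, tensile.
σ_{magnesium alloy} = P / A = 24260 / 190 = 127.7 MPa.

σ ≈ 128 MPa (tensile)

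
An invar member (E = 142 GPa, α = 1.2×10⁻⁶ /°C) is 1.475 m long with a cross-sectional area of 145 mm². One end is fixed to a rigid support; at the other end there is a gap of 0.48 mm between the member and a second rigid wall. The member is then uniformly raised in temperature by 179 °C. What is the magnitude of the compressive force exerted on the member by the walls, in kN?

Unrestrained expansion: δ_free = αΔT L = 1.2×10⁻⁶ × 179 × 1475 = 0.3168 mm.
Since δ_free = 0.317 mm is less than the 0.48 mm gap, the member never touches the wall. No axial force develops.

P ≈ 0 kN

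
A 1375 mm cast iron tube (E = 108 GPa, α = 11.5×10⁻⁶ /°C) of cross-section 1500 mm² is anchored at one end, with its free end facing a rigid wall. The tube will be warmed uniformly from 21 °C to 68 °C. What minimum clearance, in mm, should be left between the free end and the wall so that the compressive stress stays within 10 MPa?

g ≈ 0.616 mm

With no wall the tube would lengthen by αΔT L = 11.5×10⁻⁶ × 47 × 1375 = 0.7432 mm.
A stress of 10 MPa corresponds to the wall pushing the tube back by σL/E = 10×1375/(108×10³) = 0.1273 mm.
So the gap has to take up the difference, g_min = δ_free − σL/E = 0.7432 − 0.1273 = 0.6159 mm.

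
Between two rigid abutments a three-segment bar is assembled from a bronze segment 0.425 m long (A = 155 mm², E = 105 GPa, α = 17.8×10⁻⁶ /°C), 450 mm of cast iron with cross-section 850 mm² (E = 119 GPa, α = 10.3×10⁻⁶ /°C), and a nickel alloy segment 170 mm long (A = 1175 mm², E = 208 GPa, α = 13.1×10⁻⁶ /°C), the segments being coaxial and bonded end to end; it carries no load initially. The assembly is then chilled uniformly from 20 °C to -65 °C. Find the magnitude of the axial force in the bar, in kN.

Free thermal contraction of the whole bar: Σ αᵢΔT Lᵢ = 17.8×10⁻⁶×85×425 + 10.3×10⁻⁶×85×450 + 13.1×10⁻⁶×85×170 = 1.226 mm.
Since the ends are fixed, an axial force P builds up, equal in every segment, with P · Σ Lᵢ/(AᵢEᵢ) = δ_free.
The series flexibility is Σ Lᵢ/(AᵢEᵢ) = 425/(155×105×10³) + 450/(850×119×10³) + 170/(1175×208×10³) = 3.126×10⁻⁵ mm/N.
So P = 1.226 / 3.126×10⁻⁵ = 39.23 kN, tensile.

P ≈ 39.2 kN (tensile)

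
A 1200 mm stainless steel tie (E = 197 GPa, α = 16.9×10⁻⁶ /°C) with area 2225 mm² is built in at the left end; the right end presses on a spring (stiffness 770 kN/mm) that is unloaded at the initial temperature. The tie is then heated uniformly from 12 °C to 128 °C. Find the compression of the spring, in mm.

Free thermal expansion: δ_free = αΔT L = 16.9×10⁻⁶ × 116 × 1200 = 2.352 mm.
With a force P in the spring, the elastic change of the tie is PL/(AE) and that of the spring is P/k; compatibility requires their sum to equal δ_free.
So P = δ_free / [L/(AE) + 1/k] = 2.352 / [ 1200/(2225×197×10³) + 1/(770×10³) ].
P = 2.352 / 4.036×10⁻⁶ = 582800 N.
Spring compression = P/k = 582800/(770×10³) = 0.7569 mm.

δ ≈ 0.757 mm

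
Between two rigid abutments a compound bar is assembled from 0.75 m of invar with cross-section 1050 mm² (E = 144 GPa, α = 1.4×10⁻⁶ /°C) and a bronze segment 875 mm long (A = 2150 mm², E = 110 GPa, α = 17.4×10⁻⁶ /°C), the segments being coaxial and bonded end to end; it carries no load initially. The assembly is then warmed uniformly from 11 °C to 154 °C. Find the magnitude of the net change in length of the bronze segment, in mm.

|ΔL| ≈ 1.18 mm

Free thermal expansion of the whole bar: Σ αᵢΔT Lᵢ = 1.4×10⁻⁶×143×750 + 17.4×10⁻⁶×143×875 = 2.327 mm.
Since the ends are fixed, an axial force P builds up, equal in every segment, with P · Σ Lᵢ/(AᵢEᵢ) = δ_free.
The series flexibility is Σ Lᵢ/(AᵢEᵢ) = 750/(1050×144×10³) + 875/(2150×110×10³) = 8.66×10⁻⁶ mm/N.
So P = 2.327 / 8.66×10⁻⁶ = 268.7 kN, compressive.
For the bronze segment, free thermal change = 17.4×10⁻⁶×143×875 = 2.177 mm and elastic change from P = 268700×875/(2150×110×10³) = 0.9943 mm; these oppose, so the net change is 1.18 mm (segment lengthens).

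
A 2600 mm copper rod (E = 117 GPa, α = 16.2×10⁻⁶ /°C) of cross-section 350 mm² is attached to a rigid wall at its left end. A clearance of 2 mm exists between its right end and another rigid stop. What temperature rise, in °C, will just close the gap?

Contact occurs when the free expansion equals the gap: αΔT L = 2 mm.
ΔT = 2 / (16.2×10⁻⁶ × 2600) = 47.48 °C.

ΔT ≈ 47.5 °C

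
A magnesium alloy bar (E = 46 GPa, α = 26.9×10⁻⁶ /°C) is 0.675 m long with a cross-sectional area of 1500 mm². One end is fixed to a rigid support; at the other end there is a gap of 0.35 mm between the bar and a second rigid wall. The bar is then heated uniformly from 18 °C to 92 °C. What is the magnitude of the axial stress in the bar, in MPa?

σ ≈ 67.7 MPa (compressive)

If the wall were absent the bar would grow by αΔT L = 26.9×10⁻⁶ × 74 × 675 = 1.344 mm.
This exceeds the 0.35 mm gap, so the wall pushes back. The portion of expansion that must be recovered elastically is δ_free − gap = 1.344 − 0.35 = 0.9937 mm.
So σ = E(δ_free − g)/L = 46×10³ × 0.9937/675 = 67.72 MPa.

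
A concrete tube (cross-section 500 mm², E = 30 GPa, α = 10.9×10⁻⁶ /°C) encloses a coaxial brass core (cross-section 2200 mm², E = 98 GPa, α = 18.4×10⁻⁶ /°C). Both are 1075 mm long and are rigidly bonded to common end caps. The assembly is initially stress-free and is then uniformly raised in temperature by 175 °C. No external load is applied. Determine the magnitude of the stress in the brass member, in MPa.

Equilibrium of a rigid end plate with no external load gives equal and opposite internal forces ±P in the two members. Since α_{brass} > α_{concrete}, heating drives the brass into compression and the concrete into tension.
Compatibility of the two members (thermal + elastic change equal): (α₁ − α₂)ΔT = P·[1/(A₁E₁) + 1/(A₂E₂)].
|α₁ − α₂|·ΔT = 7.5×10⁻⁶ × 175 = 0.001312.
1/(A₁E₁) + 1/(A₂E₂) = 1/(500×30×10³) + 1/(2200×98×10³) = 7.13×10⁻⁸ N⁻¹.
So P = 0.001312 / 7.13×10⁻⁸ = 18.41 kN.
σ_{brass} = P/A₂ = 18410/2200 = 8.367 MPa, compressive.

σ ≈ 8.37 MPa (compressive)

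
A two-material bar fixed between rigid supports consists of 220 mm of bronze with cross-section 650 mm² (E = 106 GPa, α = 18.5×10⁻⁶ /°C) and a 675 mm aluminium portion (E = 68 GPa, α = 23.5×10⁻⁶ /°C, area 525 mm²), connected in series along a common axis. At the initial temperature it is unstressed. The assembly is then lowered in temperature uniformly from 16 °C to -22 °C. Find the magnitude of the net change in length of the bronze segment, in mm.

|ΔL| ≈ 0.0452 mm

If the supports were absent, the total length change would be Σ αᵢΔT Lᵢ = 18.5×10⁻⁶×38×220 + 23.5×10⁻⁶×38×675 = 0.7574 mm.
Since the ends are fixed, an axial force P builds up, equal in every segment, with P · Σ Lᵢ/(AᵢEᵢ) = δ_free.
The series flexibility is Σ Lᵢ/(AᵢEᵢ) = 220/(650×106×10³) + 675/(525×68×10³) = 2.21×10⁻⁵ mm/N.
P = 0.7574 / 2.21×10⁻⁵ = 34270 N = 34.27 kN, tensile.
For the bronze segment, free thermal change = 18.5×10⁻⁶×38×220 = 0.1547 mm and elastic change from P = 34270×220/(650×106×10³) = 0.1094 mm; these oppose, so the net change is 0.0452 mm (segment shortens).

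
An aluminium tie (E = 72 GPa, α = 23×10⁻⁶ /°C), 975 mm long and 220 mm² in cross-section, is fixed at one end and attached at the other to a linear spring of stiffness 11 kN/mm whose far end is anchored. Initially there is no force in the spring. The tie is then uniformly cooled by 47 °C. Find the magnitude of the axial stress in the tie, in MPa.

The unrestrained thermal change is αΔT L = 23×10⁻⁶ × 47 × 975 = 1.054 mm.
With a force P in the spring, the elastic change of the tie is PL/(AE) and that of the spring is P/k; compatibility requires their sum to equal δ_free.
P [ L/(AE) + 1/k ] = δ_free → P [ 975/(220×72×10³) + 1/(11×10³) ] = 1.054.
P = 1.054 / 0.0001525 = 6913 N.
σ = P/A = 6913/220 = 31.42 MPa.

σ ≈ 31.4 MPa (tensile)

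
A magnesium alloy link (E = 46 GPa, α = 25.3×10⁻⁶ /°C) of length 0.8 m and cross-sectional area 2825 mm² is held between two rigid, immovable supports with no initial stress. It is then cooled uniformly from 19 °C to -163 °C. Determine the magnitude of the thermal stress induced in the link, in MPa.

With length fixed, the mechanical strain must cancel the thermal strain αΔT = 25.3×10⁻⁶ × 182 = 4604.6×10⁻⁶.
Hence σ = E·αΔT = 46×10³ × 4604.6×10⁻⁶ = 211.8 MPa, tensile.

σ ≈ 212 MPa (tensile)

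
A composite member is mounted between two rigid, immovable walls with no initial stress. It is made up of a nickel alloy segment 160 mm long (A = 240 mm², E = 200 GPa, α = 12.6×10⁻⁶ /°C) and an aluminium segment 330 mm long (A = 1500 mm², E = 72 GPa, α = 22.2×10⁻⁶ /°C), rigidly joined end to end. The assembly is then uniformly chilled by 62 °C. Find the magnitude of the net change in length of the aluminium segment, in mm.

With the walls removed the bar would change length by δ_free = Σ αᵢΔT Lᵢ = 12.6×10⁻⁶×62×160 + 22.2×10⁻⁶×62×330 = 0.5792 mm.
The rigid supports impose zero overall length change; the single axial force P common to all segments must satisfy P Σ Lᵢ/(AᵢEᵢ) = δ_free.
The series flexibility is Σ Lᵢ/(AᵢEᵢ) = 160/(240×200×10³) + 330/(1500×72×10³) = 6.389×10⁻⁶ mm/N.
So P = 0.5792 / 6.389×10⁻⁶ = 90.66 kN, tensile.
For the aluminium segment, free thermal change = 22.2×10⁻⁶×62×330 = 0.4542 mm and elastic change from P = 90660×330/(1500×72×10³) = 0.277 mm; these oppose, so the net change is 0.177 mm (segment shortens).

|ΔL| ≈ 0.177 mm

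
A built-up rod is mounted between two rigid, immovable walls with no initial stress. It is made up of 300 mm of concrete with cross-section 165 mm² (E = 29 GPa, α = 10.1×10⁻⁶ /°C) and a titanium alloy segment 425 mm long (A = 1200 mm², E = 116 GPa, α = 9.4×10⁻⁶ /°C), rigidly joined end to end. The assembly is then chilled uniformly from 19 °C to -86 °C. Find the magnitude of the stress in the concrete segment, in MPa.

Free thermal contraction of the whole bar: Σ αᵢΔT Lᵢ = 10.1×10⁻⁶×105×300 + 9.4×10⁻⁶×105×425 = 0.7376 mm.
The rigid supports impose zero overall length change; the single axial force P common to all segments must satisfy P Σ Lᵢ/(AᵢEᵢ) = δ_free.
The series flexibility is Σ Lᵢ/(AᵢEᵢ) = 300/(165×29×10³) + 425/(1200×116×10³) = 6.575×10⁻⁵ mm/N.
Hence P = δ_free / Σ(L/AE) = 0.7376/6.575×10⁻⁵ = 11.22 kN (tensile).
σ_{concrete} = P / A = 11220 / 165 = 67.99 MPa.

σ ≈ 68 MPa (tensile)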